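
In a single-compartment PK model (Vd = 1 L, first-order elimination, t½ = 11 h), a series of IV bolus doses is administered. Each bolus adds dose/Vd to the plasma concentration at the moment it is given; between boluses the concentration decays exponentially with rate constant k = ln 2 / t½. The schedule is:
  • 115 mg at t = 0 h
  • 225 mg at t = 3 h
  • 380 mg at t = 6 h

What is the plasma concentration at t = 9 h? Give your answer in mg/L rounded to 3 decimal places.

k = ln 2 / 11 = 0.06301 per h
Dose 1 (115 mg at t=0 h): 115·exp(−0.06301·9) = 65.223 mg/L
Dose 2 (225 mg at t=3 h): 225·exp(−0.06301·6) = 154.164 mg/L
Dose 3 (380 mg at t=6 h): 380·exp(−0.06301·3) = 314.546 mg/L
C(9) = 65.223 + 154.164 + 314.546 = 533.934 mg/L

533.934 mg/L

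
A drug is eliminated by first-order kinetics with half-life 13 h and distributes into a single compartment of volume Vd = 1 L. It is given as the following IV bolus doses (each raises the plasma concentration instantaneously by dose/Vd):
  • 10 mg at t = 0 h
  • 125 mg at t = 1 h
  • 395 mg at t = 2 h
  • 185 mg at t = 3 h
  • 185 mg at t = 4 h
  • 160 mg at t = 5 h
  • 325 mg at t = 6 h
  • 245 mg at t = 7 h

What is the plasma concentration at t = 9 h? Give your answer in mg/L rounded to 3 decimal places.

k = ln 2 / 13 = 0.05332 per h
Dose 1 (10 mg at t=0 h): 10·exp(−0.05332·9) = 6.189 mg/L
Dose 2 (125 mg at t=1 h): 125·exp(−0.05332·8) = 81.594 mg/L
Dose 3 (395 mg at t=2 h): 395·exp(−0.05332·7) = 271.959 mg/L
Dose 4 (185 mg at t=3 h): 185·exp(−0.05332·6) = 134.349 mg/L
Dose 5 (185 mg at t=4 h): 185·exp(−0.05332·5) = 141.707 mg/L
Dose 6 (160 mg at t=5 h): 160·exp(−0.05332·4) = 129.269 mg/L
Dose 7 (325 mg at t=6 h): 325·exp(−0.05332·3) = 276.959 mg/L
Dose 8 (245 mg at t=7 h): 245·exp(−0.05332·2) = 220.218 mg/L
C(9) = 6.189 + 81.594 + 271.959 + 134.349 + 141.707 + 129.269 + 276.959 + 220.218 = 1262.245 mg/L

1262.245 mg/L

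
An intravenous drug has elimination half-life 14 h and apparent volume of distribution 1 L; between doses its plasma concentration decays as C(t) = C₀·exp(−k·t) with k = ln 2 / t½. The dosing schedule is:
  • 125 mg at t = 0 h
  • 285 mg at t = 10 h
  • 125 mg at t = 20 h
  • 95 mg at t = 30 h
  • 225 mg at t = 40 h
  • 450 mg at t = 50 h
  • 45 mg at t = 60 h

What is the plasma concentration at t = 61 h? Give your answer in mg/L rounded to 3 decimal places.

k = ln 2 / 14 = 0.04951 per h
Dose 1 (125 mg at t=0 h): 125·exp(−0.04951·61) = 6.099 mg/L
Dose 2 (285 mg at t=10 h): 285·exp(−0.04951·51) = 22.816 mg/L
Dose 3 (125 mg at t=20 h): 125·exp(−0.04951·41) = 16.418 mg/L
Dose 4 (95 mg at t=30 h): 95·exp(−0.04951·31) = 20.472 mg/L
Dose 5 (225 mg at t=40 h): 225·exp(−0.04951·21) = 79.550 mg/L
Dose 6 (450 mg at t=50 h): 450·exp(−0.04951·11) = 261.029 mg/L
Dose 7 (45 mg at t=60 h): 45·exp(−0.04951·1) = 42.826 mg/L
C(61) = 6.099 + 22.816 + 16.418 + 20.472 + 79.550 + 261.029 + 42.826 = 449.210 mg/L

449.210 mg/L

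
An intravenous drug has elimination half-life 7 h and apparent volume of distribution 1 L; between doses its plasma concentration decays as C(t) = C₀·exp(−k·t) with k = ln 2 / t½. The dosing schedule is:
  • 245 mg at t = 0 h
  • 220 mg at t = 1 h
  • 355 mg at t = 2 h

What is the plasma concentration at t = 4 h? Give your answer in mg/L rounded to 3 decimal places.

k = ln 2 / 7 = 0.09902 per h
Dose 1 (245 mg at t=0 h): 245·exp(−0.09902·4) = 164.873 mg/L
Dose 2 (220 mg at t=1 h): 220·exp(−0.09902·3) = 163.459 mg/L
Dose 3 (355 mg at t=2 h): 355·exp(−0.09902·2) = 291.219 mg/L
C(4) = 164.873 + 163.459 + 291.219 = 619.551 mg/L

619.551 mg/L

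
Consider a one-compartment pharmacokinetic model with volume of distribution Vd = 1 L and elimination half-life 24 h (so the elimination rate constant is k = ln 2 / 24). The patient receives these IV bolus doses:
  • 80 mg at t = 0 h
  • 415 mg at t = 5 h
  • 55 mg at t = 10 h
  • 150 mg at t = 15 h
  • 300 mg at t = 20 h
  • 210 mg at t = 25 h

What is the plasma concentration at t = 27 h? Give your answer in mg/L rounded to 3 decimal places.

k = ln 2 / 24 = 0.02888 per h
Dose 1 (80 mg at t=0 h): 80·exp(−0.02888·27) = 36.680 mg/L
Dose 2 (415 mg at t=5 h): 415·exp(−0.02888·22) = 219.839 mg/L
Dose 3 (55 mg at t=10 h): 55·exp(−0.02888·17) = 33.661 mg/L
Dose 4 (150 mg at t=15 h): 150·exp(−0.02888·12) = 106.066 mg/L
Dose 5 (300 mg at t=20 h): 300·exp(−0.02888·7) = 245.087 mg/L
Dose 6 (210 mg at t=25 h): 210·exp(−0.02888·2) = 198.214 mg/L
C(27) = 36.680 + 219.839 + 33.661 + 106.066 + 245.087 + 198.214 = 839.547 mg/L

839.547 mg/L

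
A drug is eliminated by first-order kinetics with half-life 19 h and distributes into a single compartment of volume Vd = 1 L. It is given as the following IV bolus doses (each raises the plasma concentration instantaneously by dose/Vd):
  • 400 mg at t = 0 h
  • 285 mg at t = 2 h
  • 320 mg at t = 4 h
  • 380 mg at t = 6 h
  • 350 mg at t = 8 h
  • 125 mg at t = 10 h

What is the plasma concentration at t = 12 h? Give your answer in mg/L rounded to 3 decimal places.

1419.050 mg/L

k = ln 2 / 19 = 0.03648 per h
Dose 1 (400 mg at t=0 h): 400·exp(−0.03648·12) = 258.188 mg/L
Dose 2 (285 mg at t=2 h): 285·exp(−0.03648·10) = 197.883 mg/L
Dose 3 (320 mg at t=4 h): 320·exp(−0.03648·8) = 239.001 mg/L
Dose 4 (380 mg at t=6 h): 380·exp(−0.03648·6) = 305.296 mg/L
Dose 5 (350 mg at t=8 h): 350·exp(−0.03648·4) = 302.478 mg/L
Dose 6 (125 mg at t=10 h): 125·exp(−0.03648·2) = 116.204 mg/L
C(12) = 258.188 + 197.883 + 239.001 + 305.296 + 302.478 + 116.204 = 1419.050 mg/L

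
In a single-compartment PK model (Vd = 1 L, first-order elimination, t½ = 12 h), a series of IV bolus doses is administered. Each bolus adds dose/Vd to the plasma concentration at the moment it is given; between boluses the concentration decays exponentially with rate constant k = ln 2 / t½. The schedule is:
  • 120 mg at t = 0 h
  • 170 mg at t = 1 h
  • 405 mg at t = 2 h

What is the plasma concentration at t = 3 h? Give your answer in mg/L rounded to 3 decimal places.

k = ln 2 / 12 = 0.05776 per h
Dose 1 (120 mg at t=0 h): 120·exp(−0.05776·3) = 100.908 mg/L
Dose 2 (170 mg at t=1 h): 170·exp(−0.05776·2) = 151.453 mg/L
Dose 3 (405 mg at t=2 h): 405·exp(−0.05776·1) = 382.269 mg/L
C(3) = 100.908 + 151.453 + 382.269 = 634.629 mg/L

634.629 mg/L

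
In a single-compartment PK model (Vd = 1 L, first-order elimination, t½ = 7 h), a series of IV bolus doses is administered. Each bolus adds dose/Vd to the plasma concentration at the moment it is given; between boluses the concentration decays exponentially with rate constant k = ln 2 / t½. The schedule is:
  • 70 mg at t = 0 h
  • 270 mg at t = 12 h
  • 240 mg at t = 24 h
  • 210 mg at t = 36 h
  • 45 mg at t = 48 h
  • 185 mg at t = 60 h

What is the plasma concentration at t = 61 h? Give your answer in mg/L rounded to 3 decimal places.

206.073 mg/L

k = ln 2 / 7 = 0.09902 per h
Dose 1 (70 mg at t=0 h): 70·exp(−0.09902·61) = 0.167 mg/L
Dose 2 (270 mg at t=12 h): 270·exp(−0.09902·49) = 2.109 mg/L
Dose 3 (240 mg at t=24 h): 240·exp(−0.09902·37) = 6.153 mg/L
Dose 4 (210 mg at t=36 h): 210·exp(−0.09902·25) = 17.665 mg/L
Dose 5 (45 mg at t=48 h): 45·exp(−0.09902·13) = 12.421 mg/L
Dose 6 (185 mg at t=60 h): 185·exp(−0.09902·1) = 167.559 mg/L
C(61) = 0.167 + 2.109 + 6.153 + 17.665 + 12.421 + 167.559 = 206.073 mg/L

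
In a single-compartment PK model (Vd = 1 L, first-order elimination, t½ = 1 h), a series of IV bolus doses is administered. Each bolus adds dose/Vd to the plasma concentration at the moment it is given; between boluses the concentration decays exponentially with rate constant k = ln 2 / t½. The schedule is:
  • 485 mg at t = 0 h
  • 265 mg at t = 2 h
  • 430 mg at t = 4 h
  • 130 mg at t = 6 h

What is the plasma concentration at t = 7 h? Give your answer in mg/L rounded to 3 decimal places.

k = ln 2 / 1 = 0.69315 per h
Dose 1 (485 mg at t=0 h): 485·exp(−0.69315·7) = 3.789 mg/L
Dose 2 (265 mg at t=2 h): 265·exp(−0.69315·5) = 8.281 mg/L
Dose 3 (430 mg at t=4 h): 430·exp(−0.69315·3) = 53.750 mg/L
Dose 4 (130 mg at t=6 h): 130·exp(−0.69315·1) = 65.000 mg/L
C(7) = 3.789 + 8.281 + 53.750 + 65.000 = 130.820 mg/L

130.820 mg/L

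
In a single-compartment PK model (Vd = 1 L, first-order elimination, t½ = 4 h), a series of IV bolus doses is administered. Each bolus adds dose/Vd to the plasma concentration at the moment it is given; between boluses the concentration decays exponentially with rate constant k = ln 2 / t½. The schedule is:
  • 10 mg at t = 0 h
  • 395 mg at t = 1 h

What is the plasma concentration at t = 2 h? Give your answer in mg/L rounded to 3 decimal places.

k = ln 2 / 4 = 0.17329 per h
Dose 1 (10 mg at t=0 h): 10·exp(−0.17329·2) = 7.071 mg/L
Dose 2 (395 mg at t=1 h): 395·exp(−0.17329·1) = 332.154 mg/L
C(2) = 7.071 + 332.154 = 339.225 mg/L

339.225 mg/L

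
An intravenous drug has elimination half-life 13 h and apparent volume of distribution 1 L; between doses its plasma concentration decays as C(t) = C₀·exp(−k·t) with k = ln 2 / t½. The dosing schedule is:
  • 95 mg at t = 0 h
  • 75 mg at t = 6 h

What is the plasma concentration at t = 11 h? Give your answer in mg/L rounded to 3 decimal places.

k = ln 2 / 13 = 0.05332 per h
Dose 1 (95 mg at t=0 h): 95·exp(−0.05332·11) = 52.845 mg/L
Dose 2 (75 mg at t=6 h): 75·exp(−0.05332·5) = 57.449 mg/L
C(11) = 52.845 + 57.449 = 110.294 mg/L

110.294 mg/L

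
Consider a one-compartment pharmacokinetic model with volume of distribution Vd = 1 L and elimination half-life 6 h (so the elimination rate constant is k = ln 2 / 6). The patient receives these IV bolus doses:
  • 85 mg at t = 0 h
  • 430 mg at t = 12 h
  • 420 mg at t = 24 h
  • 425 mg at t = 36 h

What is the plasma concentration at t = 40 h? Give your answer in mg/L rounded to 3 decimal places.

351.646 mg/L

k = ln 2 / 6 = 0.11552 per h
Dose 1 (85 mg at t=0 h): 85·exp(−0.11552·40) = 0.837 mg/L
Dose 2 (430 mg at t=12 h): 430·exp(−0.11552·28) = 16.930 mg/L
Dose 3 (420 mg at t=24 h): 420·exp(−0.11552·16) = 66.146 mg/L
Dose 4 (425 mg at t=36 h): 425·exp(−0.11552·4) = 267.733 mg/L
C(40) = 0.837 + 16.930 + 66.146 + 267.733 = 351.646 mg/L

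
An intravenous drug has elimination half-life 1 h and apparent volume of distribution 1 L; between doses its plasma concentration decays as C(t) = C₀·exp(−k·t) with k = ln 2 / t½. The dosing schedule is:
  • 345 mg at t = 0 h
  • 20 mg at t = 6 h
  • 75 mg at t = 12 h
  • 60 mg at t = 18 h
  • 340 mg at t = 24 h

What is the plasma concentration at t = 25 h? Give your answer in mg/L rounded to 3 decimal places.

k = ln 2 / 1 = 0.69315 per h
Dose 1 (345 mg at t=0 h): 345·exp(−0.69315·25) = 0.000 mg/L
Dose 2 (20 mg at t=6 h): 20·exp(−0.69315·19) = 0.000 mg/L
Dose 3 (75 mg at t=12 h): 75·exp(−0.69315·13) = 0.009 mg/L
Dose 4 (60 mg at t=18 h): 60·exp(−0.69315·7) = 0.469 mg/L
Dose 5 (340 mg at t=24 h): 340·exp(−0.69315·1) = 170.000 mg/L
C(25) = 0.000 + 0.000 + 0.009 + 0.469 + 170.000 = 170.478 mg/L

170.478 mg/L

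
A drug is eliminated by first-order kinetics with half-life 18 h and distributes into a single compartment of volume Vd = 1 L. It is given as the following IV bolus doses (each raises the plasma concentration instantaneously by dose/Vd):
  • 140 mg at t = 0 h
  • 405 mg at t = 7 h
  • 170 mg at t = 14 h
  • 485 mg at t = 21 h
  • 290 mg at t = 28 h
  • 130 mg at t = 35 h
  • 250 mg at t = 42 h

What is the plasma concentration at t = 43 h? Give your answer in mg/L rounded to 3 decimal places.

k = ln 2 / 18 = 0.03851 per h
Dose 1 (140 mg at t=0 h): 140·exp(−0.03851·43) = 26.730 mg/L
Dose 2 (405 mg at t=7 h): 405·exp(−0.03851·36) = 101.250 mg/L
Dose 3 (170 mg at t=14 h): 170·exp(−0.03851·29) = 55.649 mg/L
Dose 4 (485 mg at t=21 h): 485·exp(−0.03851·22) = 207.882 mg/L
Dose 5 (290 mg at t=28 h): 290·exp(−0.03851·15) = 162.757 mg/L
Dose 6 (130 mg at t=35 h): 130·exp(−0.03851·8) = 95.533 mg/L
Dose 7 (250 mg at t=42 h): 250·exp(−0.03851·1) = 240.556 mg/L
C(43) = 26.730 + 101.250 + 55.649 + 207.882 + 162.757 + 95.533 + 240.556 = 890.356 mg/L

890.356 mg/L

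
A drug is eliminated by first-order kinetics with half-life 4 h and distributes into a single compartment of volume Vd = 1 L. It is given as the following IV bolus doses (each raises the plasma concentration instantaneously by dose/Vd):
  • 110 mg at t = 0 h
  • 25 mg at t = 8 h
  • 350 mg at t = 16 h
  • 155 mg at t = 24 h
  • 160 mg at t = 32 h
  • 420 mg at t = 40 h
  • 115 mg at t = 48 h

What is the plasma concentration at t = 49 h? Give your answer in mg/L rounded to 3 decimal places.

196.635 mg/L

k = ln 2 / 4 = 0.17329 per h
Dose 1 (110 mg at t=0 h): 110·exp(−0.17329·49) = 0.023 mg/L
Dose 2 (25 mg at t=8 h): 25·exp(−0.17329·41) = 0.021 mg/L
Dose 3 (350 mg at t=16 h): 350·exp(−0.17329·33) = 1.150 mg/L
Dose 4 (155 mg at t=24 h): 155·exp(−0.17329·25) = 2.037 mg/L
Dose 5 (160 mg at t=32 h): 160·exp(−0.17329·17) = 8.409 mg/L
Dose 6 (420 mg at t=40 h): 420·exp(−0.17329·9) = 88.294 mg/L
Dose 7 (115 mg at t=48 h): 115·exp(−0.17329·1) = 96.703 mg/L
C(49) = 0.023 + 0.021 + 1.150 + 2.037 + 8.409 + 88.294 + 96.703 = 196.635 mg/L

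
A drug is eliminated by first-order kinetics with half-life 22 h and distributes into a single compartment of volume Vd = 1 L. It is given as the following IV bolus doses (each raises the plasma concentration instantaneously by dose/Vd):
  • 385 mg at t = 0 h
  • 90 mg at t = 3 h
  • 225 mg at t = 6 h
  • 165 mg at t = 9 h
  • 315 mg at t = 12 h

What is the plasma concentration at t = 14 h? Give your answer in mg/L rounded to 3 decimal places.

k = ln 2 / 22 = 0.03151 per h
Dose 1 (385 mg at t=0 h): 385·exp(−0.03151·14) = 247.683 mg/L
Dose 2 (90 mg at t=3 h): 90·exp(−0.03151·11) = 63.640 mg/L
Dose 3 (225 mg at t=6 h): 225·exp(−0.03151·8) = 174.871 mg/L
Dose 4 (165 mg at t=9 h): 165·exp(−0.03151·5) = 140.951 mg/L
Dose 5 (315 mg at t=12 h): 315·exp(−0.03151·2) = 295.763 mg/L
C(14) = 247.683 + 63.640 + 174.871 + 140.951 + 295.763 = 922.908 mg/L

922.908 mg/L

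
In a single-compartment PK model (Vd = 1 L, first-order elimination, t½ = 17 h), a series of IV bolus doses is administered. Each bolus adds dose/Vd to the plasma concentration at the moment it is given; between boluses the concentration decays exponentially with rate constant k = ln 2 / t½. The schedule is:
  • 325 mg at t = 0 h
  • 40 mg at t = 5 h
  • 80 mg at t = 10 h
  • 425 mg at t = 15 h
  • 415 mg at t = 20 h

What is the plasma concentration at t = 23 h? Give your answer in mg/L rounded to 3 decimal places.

867.451 mg/L

k = ln 2 / 17 = 0.04077 per h
Dose 1 (325 mg at t=0 h): 325·exp(−0.04077·23) = 127.235 mg/L
Dose 2 (40 mg at t=5 h): 40·exp(−0.04077·18) = 19.201 mg/L
Dose 3 (80 mg at t=10 h): 80·exp(−0.04077·13) = 47.086 mg/L
Dose 4 (425 mg at t=15 h): 425·exp(−0.04077·8) = 306.710 mg/L
Dose 5 (415 mg at t=20 h): 415·exp(−0.04077·3) = 367.219 mg/L
C(23) = 127.235 + 19.201 + 47.086 + 306.710 + 367.219 = 867.451 mg/L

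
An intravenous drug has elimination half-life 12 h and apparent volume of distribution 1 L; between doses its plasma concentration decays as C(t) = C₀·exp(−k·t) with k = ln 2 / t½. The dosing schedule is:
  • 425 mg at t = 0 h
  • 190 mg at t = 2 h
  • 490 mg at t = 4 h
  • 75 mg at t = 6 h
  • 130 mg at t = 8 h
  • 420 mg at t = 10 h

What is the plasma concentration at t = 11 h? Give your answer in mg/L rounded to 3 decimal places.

k = ln 2 / 12 = 0.05776 per h
Dose 1 (425 mg at t=0 h): 425·exp(−0.05776·11) = 225.136 mg/L
Dose 2 (190 mg at t=2 h): 190·exp(−0.05776·9) = 112.975 mg/L
Dose 3 (490 mg at t=4 h): 490·exp(−0.05776·7) = 327.036 mg/L
Dose 4 (75 mg at t=6 h): 75·exp(−0.05776·5) = 56.187 mg/L
Dose 5 (130 mg at t=8 h): 130·exp(−0.05776·3) = 109.317 mg/L
Dose 6 (420 mg at t=10 h): 420·exp(−0.05776·1) = 396.427 mg/L
C(11) = 225.136 + 112.975 + 327.036 + 56.187 + 109.317 + 396.427 = 1227.077 mg/L

1227.077 mg/L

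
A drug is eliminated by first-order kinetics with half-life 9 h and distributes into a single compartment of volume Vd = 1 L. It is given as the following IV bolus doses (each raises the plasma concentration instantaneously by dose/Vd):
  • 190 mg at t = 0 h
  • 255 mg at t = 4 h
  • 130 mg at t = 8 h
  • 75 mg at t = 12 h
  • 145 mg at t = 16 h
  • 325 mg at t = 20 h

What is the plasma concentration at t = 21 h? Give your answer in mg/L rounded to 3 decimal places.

k = ln 2 / 9 = 0.07702 per h
Dose 1 (190 mg at t=0 h): 190·exp(−0.07702·21) = 37.701 mg/L
Dose 2 (255 mg at t=4 h): 255·exp(−0.07702·17) = 68.854 mg/L
Dose 3 (130 mg at t=8 h): 130·exp(−0.07702·13) = 47.766 mg/L
Dose 4 (75 mg at t=12 h): 75·exp(−0.07702·9) = 37.500 mg/L
Dose 5 (145 mg at t=16 h): 145·exp(−0.07702·5) = 98.657 mg/L
Dose 6 (325 mg at t=20 h): 325·exp(−0.07702·1) = 300.909 mg/L
C(21) = 37.701 + 68.854 + 47.766 + 37.500 + 98.657 + 300.909 = 591.388 mg/L

591.388 mg/L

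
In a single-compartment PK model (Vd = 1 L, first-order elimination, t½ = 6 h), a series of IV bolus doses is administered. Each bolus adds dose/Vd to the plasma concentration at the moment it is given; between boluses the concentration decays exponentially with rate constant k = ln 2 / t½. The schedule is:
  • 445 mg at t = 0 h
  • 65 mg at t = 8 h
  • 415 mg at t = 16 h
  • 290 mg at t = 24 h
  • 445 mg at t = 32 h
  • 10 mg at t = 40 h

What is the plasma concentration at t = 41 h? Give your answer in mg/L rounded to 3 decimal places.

235.376 mg/L

k = ln 2 / 6 = 0.11552 per h
Dose 1 (445 mg at t=0 h): 445·exp(−0.11552·41) = 3.902 mg/L
Dose 2 (65 mg at t=8 h): 65·exp(−0.11552·33) = 1.436 mg/L
Dose 3 (415 mg at t=16 h): 415·exp(−0.11552·25) = 23.108 mg/L
Dose 4 (290 mg at t=24 h): 290·exp(−0.11552·17) = 40.689 mg/L
Dose 5 (445 mg at t=32 h): 445·exp(−0.11552·9) = 157.331 mg/L
Dose 6 (10 mg at t=40 h): 10·exp(−0.11552·1) = 8.909 mg/L
C(41) = 3.902 + 1.436 + 23.108 + 40.689 + 157.331 + 8.909 = 235.376 mg/L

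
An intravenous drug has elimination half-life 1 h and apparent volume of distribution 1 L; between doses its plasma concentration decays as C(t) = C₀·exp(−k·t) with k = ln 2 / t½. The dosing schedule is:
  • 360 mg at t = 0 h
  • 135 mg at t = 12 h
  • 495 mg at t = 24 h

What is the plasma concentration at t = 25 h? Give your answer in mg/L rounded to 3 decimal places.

k = ln 2 / 1 = 0.69315 per h
Dose 1 (360 mg at t=0 h): 360·exp(−0.69315·25) = 0.000 mg/L
Dose 2 (135 mg at t=12 h): 135·exp(−0.69315·13) = 0.016 mg/L
Dose 3 (495 mg at t=24 h): 495·exp(−0.69315·1) = 247.500 mg/L
C(25) = 0.000 + 0.016 + 247.500 = 247.516 mg/L

247.516 mg/L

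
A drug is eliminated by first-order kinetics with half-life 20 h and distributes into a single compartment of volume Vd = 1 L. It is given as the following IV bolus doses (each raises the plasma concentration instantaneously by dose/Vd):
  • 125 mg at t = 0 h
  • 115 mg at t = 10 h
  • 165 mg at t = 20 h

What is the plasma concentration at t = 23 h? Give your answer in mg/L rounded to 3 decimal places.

k = ln 2 / 20 = 0.03466 per h
Dose 1 (125 mg at t=0 h): 125·exp(−0.03466·23) = 56.328 mg/L
Dose 2 (115 mg at t=10 h): 115·exp(−0.03466·13) = 73.287 mg/L
Dose 3 (165 mg at t=20 h): 165·exp(−0.03466·3) = 148.706 mg/L
C(23) = 56.328 + 73.287 + 148.706 = 278.322 mg/L

278.322 mg/L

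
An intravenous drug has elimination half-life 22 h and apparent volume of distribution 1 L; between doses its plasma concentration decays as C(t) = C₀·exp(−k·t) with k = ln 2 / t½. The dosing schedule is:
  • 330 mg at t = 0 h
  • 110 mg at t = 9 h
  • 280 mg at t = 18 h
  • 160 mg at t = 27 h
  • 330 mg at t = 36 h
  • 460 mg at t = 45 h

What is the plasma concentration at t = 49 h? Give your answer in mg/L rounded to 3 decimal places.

911.730 mg/L

k = ln 2 / 22 = 0.03151 per h
Dose 1 (330 mg at t=0 h): 330·exp(−0.03151·49) = 70.475 mg/L
Dose 2 (110 mg at t=9 h): 110·exp(−0.03151·40) = 31.194 mg/L
Dose 3 (280 mg at t=18 h): 280·exp(−0.03151·31) = 105.434 mg/L
Dose 4 (160 mg at t=27 h): 160·exp(−0.03151·22) = 80.000 mg/L
Dose 5 (330 mg at t=36 h): 330·exp(−0.03151·13) = 219.095 mg/L
Dose 6 (460 mg at t=45 h): 460·exp(−0.03151·4) = 405.532 mg/L
C(49) = 70.475 + 31.194 + 105.434 + 80.000 + 219.095 + 405.532 = 911.730 mg/L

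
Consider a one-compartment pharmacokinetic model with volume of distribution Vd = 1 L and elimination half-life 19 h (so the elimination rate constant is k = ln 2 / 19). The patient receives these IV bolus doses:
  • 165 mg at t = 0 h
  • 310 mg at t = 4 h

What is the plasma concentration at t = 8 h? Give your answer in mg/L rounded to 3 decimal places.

391.144 mg/L

k = ln 2 / 19 = 0.03648 per h
Dose 1 (165 mg at t=0 h): 165·exp(−0.03648·8) = 123.235 mg/L
Dose 2 (310 mg at t=4 h): 310·exp(−0.03648·4) = 267.909 mg/L
C(8) = 123.235 + 267.909 = 391.144 mg/L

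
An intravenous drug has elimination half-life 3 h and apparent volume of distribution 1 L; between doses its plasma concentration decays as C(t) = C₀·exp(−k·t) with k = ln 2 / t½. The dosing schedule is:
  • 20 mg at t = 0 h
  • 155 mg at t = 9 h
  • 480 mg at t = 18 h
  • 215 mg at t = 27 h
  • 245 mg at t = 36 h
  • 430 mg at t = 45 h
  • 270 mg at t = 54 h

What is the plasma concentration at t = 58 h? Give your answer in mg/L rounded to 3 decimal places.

130.215 mg/L

k = ln 2 / 3 = 0.23105 per h
Dose 1 (20 mg at t=0 h): 20·exp(−0.23105·58) = 0.000 mg/L
Dose 2 (155 mg at t=9 h): 155·exp(−0.23105·49) = 0.002 mg/L
Dose 3 (480 mg at t=18 h): 480·exp(−0.23105·40) = 0.047 mg/L
Dose 4 (215 mg at t=27 h): 215·exp(−0.23105·31) = 0.167 mg/L
Dose 5 (245 mg at t=36 h): 245·exp(−0.23105·22) = 1.519 mg/L
Dose 6 (430 mg at t=45 h): 430·exp(−0.23105·13) = 21.331 mg/L
Dose 7 (270 mg at t=54 h): 270·exp(−0.23105·4) = 107.150 mg/L
C(58) = 0.000 + 0.002 + 0.047 + 0.167 + 1.519 + 21.331 + 107.150 = 130.215 mg/L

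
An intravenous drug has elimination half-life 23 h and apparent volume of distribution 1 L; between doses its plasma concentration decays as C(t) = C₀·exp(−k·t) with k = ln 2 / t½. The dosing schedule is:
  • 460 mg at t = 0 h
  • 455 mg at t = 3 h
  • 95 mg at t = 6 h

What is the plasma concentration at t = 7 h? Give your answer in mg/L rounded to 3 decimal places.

k = ln 2 / 23 = 0.03014 per h
Dose 1 (460 mg at t=0 h): 460·exp(−0.03014·7) = 372.512 mg/L
Dose 2 (455 mg at t=3 h): 455·exp(−0.03014·4) = 403.328 mg/L
Dose 3 (95 mg at t=6 h): 95·exp(−0.03014·1) = 92.180 mg/L
C(7) = 372.512 + 403.328 + 92.180 = 868.019 mg/L

868.019 mg/L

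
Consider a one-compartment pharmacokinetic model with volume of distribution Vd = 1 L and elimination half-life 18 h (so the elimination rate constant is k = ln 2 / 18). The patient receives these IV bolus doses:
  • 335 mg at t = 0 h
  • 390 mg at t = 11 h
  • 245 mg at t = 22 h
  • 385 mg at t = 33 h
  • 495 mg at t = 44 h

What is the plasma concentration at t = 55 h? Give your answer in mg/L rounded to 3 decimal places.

669.786 mg/L

k = ln 2 / 18 = 0.03851 per h
Dose 1 (335 mg at t=0 h): 335·exp(−0.03851·55) = 40.293 mg/L
Dose 2 (390 mg at t=11 h): 390·exp(−0.03851·44) = 71.650 mg/L
Dose 3 (245 mg at t=22 h): 245·exp(−0.03851·33) = 68.751 mg/L
Dose 4 (385 mg at t=33 h): 385·exp(−0.03851·22) = 165.019 mg/L
Dose 5 (495 mg at t=44 h): 495·exp(−0.03851·11) = 324.073 mg/L
C(55) = 40.293 + 71.650 + 68.751 + 165.019 + 324.073 = 669.786 mg/L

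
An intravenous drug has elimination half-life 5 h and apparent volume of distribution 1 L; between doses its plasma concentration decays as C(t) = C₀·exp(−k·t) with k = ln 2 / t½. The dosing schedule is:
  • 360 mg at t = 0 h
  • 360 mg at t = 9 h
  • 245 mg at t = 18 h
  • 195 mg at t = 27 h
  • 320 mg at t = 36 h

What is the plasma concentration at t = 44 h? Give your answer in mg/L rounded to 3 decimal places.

k = ln 2 / 5 = 0.13863 per h
Dose 1 (360 mg at t=0 h): 360·exp(−0.13863·44) = 0.808 mg/L
Dose 2 (360 mg at t=9 h): 360·exp(−0.13863·35) = 2.813 mg/L
Dose 3 (245 mg at t=18 h): 245·exp(−0.13863·26) = 6.665 mg/L
Dose 4 (195 mg at t=27 h): 195·exp(−0.13863·17) = 18.473 mg/L
Dose 5 (320 mg at t=36 h): 320·exp(−0.13863·8) = 105.561 mg/L
C(44) = 0.808 + 2.813 + 6.665 + 18.473 + 105.561 = 134.319 mg/L

134.319 mg/L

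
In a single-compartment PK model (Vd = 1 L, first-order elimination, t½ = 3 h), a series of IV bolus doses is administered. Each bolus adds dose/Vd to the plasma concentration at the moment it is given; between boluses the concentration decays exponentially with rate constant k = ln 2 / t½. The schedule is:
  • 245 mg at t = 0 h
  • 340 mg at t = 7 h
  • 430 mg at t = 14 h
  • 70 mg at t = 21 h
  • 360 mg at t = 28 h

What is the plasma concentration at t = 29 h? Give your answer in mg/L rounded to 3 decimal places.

312.604 mg/L

k = ln 2 / 3 = 0.23105 per h
Dose 1 (245 mg at t=0 h): 245·exp(−0.23105·29) = 0.301 mg/L
Dose 2 (340 mg at t=7 h): 340·exp(−0.23105·22) = 2.108 mg/L
Dose 3 (430 mg at t=14 h): 430·exp(−0.23105·15) = 13.438 mg/L
Dose 4 (70 mg at t=21 h): 70·exp(−0.23105·8) = 11.024 mg/L
Dose 5 (360 mg at t=28 h): 360·exp(−0.23105·1) = 285.732 mg/L
C(29) = 0.301 + 2.108 + 13.438 + 11.024 + 285.732 = 312.604 mg/L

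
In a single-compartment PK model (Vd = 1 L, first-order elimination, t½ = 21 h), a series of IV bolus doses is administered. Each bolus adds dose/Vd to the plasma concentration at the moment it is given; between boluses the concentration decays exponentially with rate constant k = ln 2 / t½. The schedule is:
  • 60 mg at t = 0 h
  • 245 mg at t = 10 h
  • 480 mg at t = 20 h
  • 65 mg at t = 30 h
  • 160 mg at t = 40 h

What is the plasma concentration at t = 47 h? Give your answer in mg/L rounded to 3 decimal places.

k = ln 2 / 21 = 0.03301 per h
Dose 1 (60 mg at t=0 h): 60·exp(−0.03301·47) = 12.718 mg/L
Dose 2 (245 mg at t=10 h): 245·exp(−0.03301·37) = 72.240 mg/L
Dose 3 (480 mg at t=20 h): 480·exp(−0.03301·27) = 196.880 mg/L
Dose 4 (65 mg at t=30 h): 65·exp(−0.03301·17) = 37.087 mg/L
Dose 5 (160 mg at t=40 h): 160·exp(−0.03301·7) = 126.992 mg/L
C(47) = 12.718 + 72.240 + 196.880 + 37.087 + 126.992 = 445.918 mg/L

445.918 mg/L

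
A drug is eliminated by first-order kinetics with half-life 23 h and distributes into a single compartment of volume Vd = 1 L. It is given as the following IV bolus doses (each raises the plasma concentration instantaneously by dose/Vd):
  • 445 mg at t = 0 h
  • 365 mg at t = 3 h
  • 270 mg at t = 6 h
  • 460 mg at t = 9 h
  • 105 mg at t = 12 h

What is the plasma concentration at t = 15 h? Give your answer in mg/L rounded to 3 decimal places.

k = ln 2 / 23 = 0.03014 per h
Dose 1 (445 mg at t=0 h): 445·exp(−0.03014·15) = 283.163 mg/L
Dose 2 (365 mg at t=3 h): 365·exp(−0.03014·12) = 254.234 mg/L
Dose 3 (270 mg at t=6 h): 270·exp(−0.03014·9) = 205.859 mg/L
Dose 4 (460 mg at t=9 h): 460·exp(−0.03014·6) = 383.909 mg/L
Dose 5 (105 mg at t=12 h): 105·exp(−0.03014·3) = 95.923 mg/L
C(15) = 283.163 + 254.234 + 205.859 + 383.909 + 95.923 = 1223.088 mg/L

1223.088 mg/L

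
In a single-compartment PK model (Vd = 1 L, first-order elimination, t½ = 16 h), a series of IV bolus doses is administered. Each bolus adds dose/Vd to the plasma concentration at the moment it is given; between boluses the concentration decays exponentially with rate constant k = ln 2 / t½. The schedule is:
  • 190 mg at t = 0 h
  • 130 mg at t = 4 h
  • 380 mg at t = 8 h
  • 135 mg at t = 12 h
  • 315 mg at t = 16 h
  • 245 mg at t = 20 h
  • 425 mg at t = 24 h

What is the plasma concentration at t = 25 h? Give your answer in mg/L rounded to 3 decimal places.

1193.043 mg/L

k = ln 2 / 16 = 0.04332 per h
Dose 1 (190 mg at t=0 h): 190·exp(−0.04332·25) = 64.327 mg/L
Dose 2 (130 mg at t=4 h): 130·exp(−0.04332·21) = 52.341 mg/L
Dose 3 (380 mg at t=8 h): 380·exp(−0.04332·17) = 181.945 mg/L
Dose 4 (135 mg at t=12 h): 135·exp(−0.04332·13) = 76.868 mg/L
Dose 5 (315 mg at t=16 h): 315·exp(−0.04332·9) = 213.295 mg/L
Dose 6 (245 mg at t=20 h): 245·exp(−0.04332·5) = 197.285 mg/L
Dose 7 (425 mg at t=24 h): 425·exp(−0.04332·1) = 406.981 mg/L
C(25) = 64.327 + 52.341 + 181.945 + 76.868 + 213.295 + 197.285 + 406.981 = 1193.043 mg/L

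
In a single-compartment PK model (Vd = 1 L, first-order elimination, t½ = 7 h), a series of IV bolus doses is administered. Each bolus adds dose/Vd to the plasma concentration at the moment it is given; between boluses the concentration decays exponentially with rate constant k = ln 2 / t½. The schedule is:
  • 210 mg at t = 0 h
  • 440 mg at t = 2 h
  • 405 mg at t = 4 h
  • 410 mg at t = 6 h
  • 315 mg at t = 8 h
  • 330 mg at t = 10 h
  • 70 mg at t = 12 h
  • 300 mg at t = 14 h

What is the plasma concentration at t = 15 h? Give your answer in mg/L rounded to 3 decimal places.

1155.806 mg/L

k = ln 2 / 7 = 0.09902 per h
Dose 1 (210 mg at t=0 h): 210·exp(−0.09902·15) = 47.550 mg/L
Dose 2 (440 mg at t=2 h): 440·exp(−0.09902·13) = 121.450 mg/L
Dose 3 (405 mg at t=4 h): 405·exp(−0.09902·11) = 136.272 mg/L
Dose 4 (410 mg at t=6 h): 410·exp(−0.09902·9) = 168.169 mg/L
Dose 5 (315 mg at t=8 h): 315·exp(−0.09902·7) = 157.500 mg/L
Dose 6 (330 mg at t=10 h): 330·exp(−0.09902·5) = 201.137 mg/L
Dose 7 (70 mg at t=12 h): 70·exp(−0.09902·3) = 52.010 mg/L
Dose 8 (300 mg at t=14 h): 300·exp(−0.09902·1) = 271.717 mg/L
C(15) = 47.550 + 121.450 + 136.272 + 168.169 + 157.500 + 201.137 + 52.010 + 271.717 = 1155.806 mg/L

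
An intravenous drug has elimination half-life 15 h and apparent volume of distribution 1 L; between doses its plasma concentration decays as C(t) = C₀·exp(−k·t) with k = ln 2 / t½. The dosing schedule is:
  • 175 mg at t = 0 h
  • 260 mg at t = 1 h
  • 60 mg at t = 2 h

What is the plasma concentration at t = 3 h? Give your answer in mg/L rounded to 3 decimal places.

446.685 mg/L

k = ln 2 / 15 = 0.04621 per h
Dose 1 (175 mg at t=0 h): 175·exp(−0.04621·3) = 152.346 mg/L
Dose 2 (260 mg at t=1 h): 260·exp(−0.04621·2) = 237.048 mg/L
Dose 3 (60 mg at t=2 h): 60·exp(−0.04621·1) = 57.290 mg/L
C(3) = 152.346 + 237.048 + 57.290 = 446.685 mg/L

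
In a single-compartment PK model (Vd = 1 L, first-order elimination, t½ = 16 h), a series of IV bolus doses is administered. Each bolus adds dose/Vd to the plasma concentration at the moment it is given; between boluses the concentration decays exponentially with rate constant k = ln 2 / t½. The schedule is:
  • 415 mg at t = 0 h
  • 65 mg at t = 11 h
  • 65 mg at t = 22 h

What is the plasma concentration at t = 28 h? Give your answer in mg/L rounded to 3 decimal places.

k = ln 2 / 16 = 0.04332 per h
Dose 1 (415 mg at t=0 h): 415·exp(−0.04332·28) = 123.380 mg/L
Dose 2 (65 mg at t=11 h): 65·exp(−0.04332·17) = 31.122 mg/L
Dose 3 (65 mg at t=22 h): 65·exp(−0.04332·6) = 50.122 mg/L
C(28) = 123.380 + 31.122 + 50.122 = 204.624 mg/L

204.624 mg/L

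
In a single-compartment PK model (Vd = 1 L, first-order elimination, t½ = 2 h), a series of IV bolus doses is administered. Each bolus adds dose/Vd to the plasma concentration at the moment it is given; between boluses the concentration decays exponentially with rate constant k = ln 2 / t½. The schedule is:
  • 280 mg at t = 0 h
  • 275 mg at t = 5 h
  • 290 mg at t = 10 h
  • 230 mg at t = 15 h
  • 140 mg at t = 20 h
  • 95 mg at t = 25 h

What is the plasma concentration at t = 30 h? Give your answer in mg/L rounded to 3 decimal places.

k = ln 2 / 2 = 0.34657 per h
Dose 1 (280 mg at t=0 h): 280·exp(−0.34657·30) = 0.009 mg/L
Dose 2 (275 mg at t=5 h): 275·exp(−0.34657·25) = 0.047 mg/L
Dose 3 (290 mg at t=10 h): 290·exp(−0.34657·20) = 0.283 mg/L
Dose 4 (230 mg at t=15 h): 230·exp(−0.34657·15) = 1.271 mg/L
Dose 5 (140 mg at t=20 h): 140·exp(−0.34657·10) = 4.375 mg/L
Dose 6 (95 mg at t=25 h): 95·exp(−0.34657·5) = 16.794 mg/L
C(30) = 0.009 + 0.047 + 0.283 + 1.271 + 4.375 + 16.794 = 22.779 mg/L

22.779 mg/L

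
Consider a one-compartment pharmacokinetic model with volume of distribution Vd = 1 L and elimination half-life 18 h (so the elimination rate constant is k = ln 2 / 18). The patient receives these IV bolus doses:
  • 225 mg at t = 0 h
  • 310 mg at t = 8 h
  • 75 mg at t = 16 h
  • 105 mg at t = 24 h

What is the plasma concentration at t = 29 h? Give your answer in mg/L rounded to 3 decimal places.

343.815 mg/L

k = ln 2 / 18 = 0.03851 per h
Dose 1 (225 mg at t=0 h): 225·exp(−0.03851·29) = 73.653 mg/L
Dose 2 (310 mg at t=8 h): 310·exp(−0.03851·21) = 138.089 mg/L
Dose 3 (75 mg at t=16 h): 75·exp(−0.03851·13) = 45.462 mg/L
Dose 4 (105 mg at t=24 h): 105·exp(−0.03851·5) = 86.610 mg/L
C(29) = 73.653 + 138.089 + 45.462 + 86.610 = 343.815 mg/L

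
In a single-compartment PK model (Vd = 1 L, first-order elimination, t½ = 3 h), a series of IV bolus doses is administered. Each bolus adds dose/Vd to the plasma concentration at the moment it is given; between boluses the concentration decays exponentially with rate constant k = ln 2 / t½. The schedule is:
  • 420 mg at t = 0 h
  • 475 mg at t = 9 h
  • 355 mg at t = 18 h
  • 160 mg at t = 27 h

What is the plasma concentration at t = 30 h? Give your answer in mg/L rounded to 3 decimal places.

k = ln 2 / 3 = 0.23105 per h
Dose 1 (420 mg at t=0 h): 420·exp(−0.23105·30) = 0.410 mg/L
Dose 2 (475 mg at t=9 h): 475·exp(−0.23105·21) = 3.711 mg/L
Dose 3 (355 mg at t=18 h): 355·exp(−0.23105·12) = 22.188 mg/L
Dose 4 (160 mg at t=27 h): 160·exp(−0.23105·3) = 80.000 mg/L
C(30) = 0.410 + 3.711 + 22.188 + 80.000 = 106.309 mg/L

106.309 mg/L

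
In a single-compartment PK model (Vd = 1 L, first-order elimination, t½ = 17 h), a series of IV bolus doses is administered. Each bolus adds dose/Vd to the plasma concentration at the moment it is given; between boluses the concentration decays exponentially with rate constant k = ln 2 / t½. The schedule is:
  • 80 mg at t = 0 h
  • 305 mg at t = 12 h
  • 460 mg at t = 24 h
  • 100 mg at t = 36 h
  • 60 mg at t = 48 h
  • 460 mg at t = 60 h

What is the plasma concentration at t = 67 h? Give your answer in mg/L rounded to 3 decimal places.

518.959 mg/L

k = ln 2 / 17 = 0.04077 per h
Dose 1 (80 mg at t=0 h): 80·exp(−0.04077·67) = 5.208 mg/L
Dose 2 (305 mg at t=12 h): 305·exp(−0.04077·55) = 32.388 mg/L
Dose 3 (460 mg at t=24 h): 460·exp(−0.04077·43) = 79.676 mg/L
Dose 4 (100 mg at t=36 h): 100·exp(−0.04077·31) = 28.253 mg/L
Dose 5 (60 mg at t=48 h): 60·exp(−0.04077·19) = 27.651 mg/L
Dose 6 (460 mg at t=60 h): 460·exp(−0.04077·7) = 345.784 mg/L
C(67) = 5.208 + 32.388 + 79.676 + 28.253 + 27.651 + 345.784 = 518.959 mg/L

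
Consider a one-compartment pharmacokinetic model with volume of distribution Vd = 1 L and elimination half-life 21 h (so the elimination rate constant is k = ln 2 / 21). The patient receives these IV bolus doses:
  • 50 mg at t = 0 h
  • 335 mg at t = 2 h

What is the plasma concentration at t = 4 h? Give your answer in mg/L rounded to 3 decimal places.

357.415 mg/L

k = ln 2 / 21 = 0.03301 per h
Dose 1 (50 mg at t=0 h): 50·exp(−0.03301·4) = 43.816 mg/L
Dose 2 (335 mg at t=2 h): 335·exp(−0.03301·2) = 313.599 mg/L
C(4) = 43.816 + 313.599 = 357.415 mg/L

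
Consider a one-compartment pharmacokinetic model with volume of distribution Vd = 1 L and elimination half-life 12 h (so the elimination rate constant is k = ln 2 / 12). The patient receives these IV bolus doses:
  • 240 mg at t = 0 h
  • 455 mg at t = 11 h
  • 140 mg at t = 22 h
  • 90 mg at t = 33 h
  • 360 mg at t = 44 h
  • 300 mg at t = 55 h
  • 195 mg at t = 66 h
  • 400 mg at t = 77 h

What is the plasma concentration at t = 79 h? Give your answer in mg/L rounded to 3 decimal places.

594.040 mg/L

k = ln 2 / 12 = 0.05776 per h
Dose 1 (240 mg at t=0 h): 240·exp(−0.05776·79) = 2.503 mg/L
Dose 2 (455 mg at t=11 h): 455·exp(−0.05776·68) = 8.957 mg/L
Dose 3 (140 mg at t=22 h): 140·exp(−0.05776·57) = 5.203 mg/L
Dose 4 (90 mg at t=33 h): 90·exp(−0.05776·46) = 6.314 mg/L
Dose 5 (360 mg at t=44 h): 360·exp(−0.05776·35) = 47.676 mg/L
Dose 6 (300 mg at t=55 h): 300·exp(−0.05776·24) = 75.000 mg/L
Dose 7 (195 mg at t=66 h): 195·exp(−0.05776·13) = 92.028 mg/L
Dose 8 (400 mg at t=77 h): 400·exp(−0.05776·2) = 356.359 mg/L
C(79) = 2.503 + 8.957 + 5.203 + 6.314 + 47.676 + 75.000 + 92.028 + 356.359 = 594.040 mg/L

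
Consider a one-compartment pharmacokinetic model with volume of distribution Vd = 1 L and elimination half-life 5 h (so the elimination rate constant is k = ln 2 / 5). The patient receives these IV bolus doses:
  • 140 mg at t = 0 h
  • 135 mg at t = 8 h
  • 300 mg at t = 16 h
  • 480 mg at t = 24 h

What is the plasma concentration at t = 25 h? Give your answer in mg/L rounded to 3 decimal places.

k = ln 2 / 5 = 0.13863 per h
Dose 1 (140 mg at t=0 h): 140·exp(−0.13863·25) = 4.375 mg/L
Dose 2 (135 mg at t=8 h): 135·exp(−0.13863·17) = 12.789 mg/L
Dose 3 (300 mg at t=16 h): 300·exp(−0.13863·9) = 86.152 mg/L
Dose 4 (480 mg at t=24 h): 480·exp(−0.13863·1) = 417.864 mg/L
C(25) = 4.375 + 12.789 + 86.152 + 417.864 = 521.181 mg/L

521.181 mg/L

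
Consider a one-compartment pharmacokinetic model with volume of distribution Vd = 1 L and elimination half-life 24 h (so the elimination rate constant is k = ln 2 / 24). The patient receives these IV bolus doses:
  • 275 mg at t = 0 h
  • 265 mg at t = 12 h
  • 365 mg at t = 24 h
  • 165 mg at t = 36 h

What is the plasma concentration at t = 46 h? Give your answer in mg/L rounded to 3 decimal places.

k = ln 2 / 24 = 0.02888 per h
Dose 1 (275 mg at t=0 h): 275·exp(−0.02888·46) = 72.838 mg/L
Dose 2 (265 mg at t=12 h): 265·exp(−0.02888·34) = 99.263 mg/L
Dose 3 (365 mg at t=24 h): 365·exp(−0.02888·22) = 193.352 mg/L
Dose 4 (165 mg at t=36 h): 165·exp(−0.02888·10) = 123.610 mg/L
C(46) = 72.838 + 99.263 + 193.352 + 123.610 = 489.063 mg/L

489.063 mg/L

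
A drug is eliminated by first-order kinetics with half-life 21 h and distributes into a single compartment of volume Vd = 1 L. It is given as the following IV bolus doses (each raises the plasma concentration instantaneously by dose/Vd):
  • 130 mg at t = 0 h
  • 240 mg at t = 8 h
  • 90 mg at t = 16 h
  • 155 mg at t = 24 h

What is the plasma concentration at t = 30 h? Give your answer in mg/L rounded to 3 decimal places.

348.247 mg/L

k = ln 2 / 21 = 0.03301 per h
Dose 1 (130 mg at t=0 h): 130·exp(−0.03301·30) = 48.295 mg/L
Dose 2 (240 mg at t=8 h): 240·exp(−0.03301·22) = 116.104 mg/L
Dose 3 (90 mg at t=16 h): 90·exp(−0.03301·14) = 56.696 mg/L
Dose 4 (155 mg at t=24 h): 155·exp(−0.03301·6) = 127.152 mg/L
C(30) = 48.295 + 116.104 + 56.696 + 127.152 = 348.247 mg/L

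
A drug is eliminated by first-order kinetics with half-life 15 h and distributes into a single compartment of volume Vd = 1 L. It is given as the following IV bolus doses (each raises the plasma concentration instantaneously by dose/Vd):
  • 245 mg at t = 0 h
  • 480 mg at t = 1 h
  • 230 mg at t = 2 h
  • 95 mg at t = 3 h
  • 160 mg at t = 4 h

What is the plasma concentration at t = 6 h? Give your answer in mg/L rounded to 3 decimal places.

k = ln 2 / 15 = 0.04621 per h
Dose 1 (245 mg at t=0 h): 245·exp(−0.04621·6) = 185.675 mg/L
Dose 2 (480 mg at t=1 h): 480·exp(−0.04621·5) = 380.976 mg/L
Dose 3 (230 mg at t=2 h): 230·exp(−0.04621·4) = 191.185 mg/L
Dose 4 (95 mg at t=3 h): 95·exp(−0.04621·3) = 82.702 mg/L
Dose 5 (160 mg at t=4 h): 160·exp(−0.04621·2) = 145.876 mg/L
C(6) = 185.675 + 380.976 + 191.185 + 82.702 + 145.876 = 986.414 mg/L

986.414 mg/L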